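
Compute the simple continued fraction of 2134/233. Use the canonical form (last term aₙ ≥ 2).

[9; 6, 3, 2, 1, 3]

2134 = 9·233 + 37
233 = 6·37 + 11
37 = 3·11 + 4
11 = 2·4 + 3
4 = 1·3 + 1
3 = 3·1 + 0  (stop)
So 2134/233 = [9; 6, 3, 2, 1, 3].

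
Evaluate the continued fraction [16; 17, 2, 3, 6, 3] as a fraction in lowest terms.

38907/2423

Fold from the inside: start with 3/1.
  6 + 1/3 = 19/3
  3 + 3/19 = 60/19
  2 + 19/60 = 139/60
  17 + 60/139 = 2423/139
  16 + 139/2423 = 38907/2423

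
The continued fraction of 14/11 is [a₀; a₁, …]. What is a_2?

1

14 = 1·11 + 3   →  a_0 = 1
11 = 3·3 + 2   →  a_1 = 3
3 = 1·2 + 1   →  a_2 = 1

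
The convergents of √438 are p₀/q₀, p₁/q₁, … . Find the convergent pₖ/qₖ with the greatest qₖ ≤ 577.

11992/573

√438 = [20; 1, 12, 1, 40, …] (period length 4).
Convergents:
  p_0/q_0 = 20/1
  p_1/q_1 = 21/1
  p_2/q_2 = 272/13
  p_3/q_3 = 293/14
  p_4/q_4 = 11992/573
  p_5/q_5 = 12285/587
q_4 = 573 ≤ 577 < 587 = q_5, so the answer is 11992/573.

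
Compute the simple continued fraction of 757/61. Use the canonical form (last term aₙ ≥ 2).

[12; 2, 2, 3, 1, 2]

757 = 12*61 + 25
61 = 2*25 + 11
25 = 2*11 + 3
11 = 3*3 + 2
3 = 1*2 + 1
2 = 2*1 + 0  (stop)
So 757/61 = [12; 2, 2, 3, 1, 2].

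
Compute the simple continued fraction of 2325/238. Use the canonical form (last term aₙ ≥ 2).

2325 = 9×238 + 183
238 = 1×183 + 55
183 = 3×55 + 18
55 = 3×18 + 1
18 = 18×1 + 0  (stop)
So 2325/238 = [9; 1, 3, 3, 18].

[9; 1, 3, 3, 18]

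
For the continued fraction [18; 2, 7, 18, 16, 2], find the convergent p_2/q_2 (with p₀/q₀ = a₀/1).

Using pₖ = aₖpₖ₋₁ + pₖ₋₂, qₖ = aₖqₖ₋₁ + qₖ₋₂ (with p₋₁=1, p₋₂=0, q₋₁=0, q₋₂=1):
  k=0: a=18, p=18, q=1
  k=1: a=2, p=37, q=2
  k=2: a=7, p=277, q=15

277/15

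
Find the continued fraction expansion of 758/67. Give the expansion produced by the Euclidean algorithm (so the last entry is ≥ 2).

[11; 3, 5, 4]

758 = 11·67 + 21
67 = 3·21 + 4
21 = 5·4 + 1
4 = 4·1 + 0  (stop)
So 758/67 = [11; 3, 5, 4].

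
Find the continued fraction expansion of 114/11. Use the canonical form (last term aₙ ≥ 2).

114 = 10*11 + 4
11 = 2*4 + 3
4 = 1*3 + 1
3 = 3*1 + 0  (stop)
So 114/11 = [10; 2, 1, 3].

[10; 2, 1, 3]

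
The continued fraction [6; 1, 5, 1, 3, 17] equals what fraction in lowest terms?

3193/466

Fold from the inside: start with 17/1.
  3 + 1/17 = 52/17
  1 + 17/52 = 69/52
  5 + 52/69 = 397/69
  1 + 69/397 = 466/397
  6 + 397/466 = 3193/466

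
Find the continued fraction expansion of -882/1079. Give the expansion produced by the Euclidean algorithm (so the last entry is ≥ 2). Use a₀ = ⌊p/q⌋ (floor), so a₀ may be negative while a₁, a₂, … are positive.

-882 = -1×1079 + 197
1079 = 5×197 + 94
197 = 2×94 + 9
94 = 10×9 + 4
9 = 2×4 + 1
4 = 4×1 + 0  (stop)
So -882/1079 = [-1; 5, 2, 10, 2, 4].

[-1; 5, 2, 10, 2, 4]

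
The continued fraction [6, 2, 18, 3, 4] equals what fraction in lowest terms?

Using pₖ = aₖpₖ₋₁ + pₖ₋₂ and qₖ = aₖqₖ₋₁ + qₖ₋₂:
  k=0: a=6, p=6, q=1
  k=1: a=2, p=13, q=2
  k=2: a=18, p=240, q=37
  k=3: a=3, p=733, q=113
  k=4: a=4, p=3172, q=489

3172/489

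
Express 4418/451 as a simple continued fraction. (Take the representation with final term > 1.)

[9; 1, 3, 1, 9, 4, 2]

4418 = 9×451 + 359
451 = 1×359 + 92
359 = 3×92 + 83
92 = 1×83 + 9
83 = 9×9 + 2
9 = 4×2 + 1
2 = 2×1 + 0  (stop)
So 4418/451 = [9; 1, 3, 1, 9, 4, 2].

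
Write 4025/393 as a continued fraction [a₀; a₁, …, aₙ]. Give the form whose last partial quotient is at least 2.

[10; 4, 7, 3, 4]

4025 = 10·393 + 95
393 = 4·95 + 13
95 = 7·13 + 4
13 = 3·4 + 1
4 = 4·1 + 0  (stop)
So 4025/393 = [10; 4, 7, 3, 4].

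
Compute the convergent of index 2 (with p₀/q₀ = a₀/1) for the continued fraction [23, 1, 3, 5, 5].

95/4

Using pₖ = aₖpₖ₋₁ + pₖ₋₂, qₖ = aₖqₖ₋₁ + qₖ₋₂ (with p₋₁=1, p₋₂=0, q₋₁=0, q₋₂=1):
  k=0: a=23, p=23, q=1
  k=1: a=1, p=24, q=1
  k=2: a=3, p=95, q=4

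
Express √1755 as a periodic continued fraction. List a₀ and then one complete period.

a₀ = ⌊√1755⌋ = 41.

[41; 1, 8, 3, 8, 1, 82]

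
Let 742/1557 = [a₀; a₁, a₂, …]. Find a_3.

6

742 = 0·1557 + 742   →  a_0 = 0
1557 = 2·742 + 73   →  a_1 = 2
742 = 10·73 + 12   →  a_2 = 10
73 = 6·12 + 1   →  a_3 = 6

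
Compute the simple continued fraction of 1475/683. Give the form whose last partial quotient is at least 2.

1475 = 2×683 + 109
683 = 6×109 + 29
109 = 3×29 + 22
29 = 1×22 + 7
22 = 3×7 + 1
7 = 7×1 + 0  (stop)
So 1475/683 = [2; 6, 3, 1, 3, 7].

[2; 6, 3, 1, 3, 7]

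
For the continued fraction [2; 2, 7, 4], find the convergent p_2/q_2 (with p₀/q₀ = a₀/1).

37/15

Using pₖ = aₖpₖ₋₁ + pₖ₋₂, qₖ = aₖqₖ₋₁ + qₖ₋₂ (with p₋₁=1, p₋₂=0, q₋₁=0, q₋₂=1):
  k=0: a=2, p=2, q=1
  k=1: a=2, p=5, q=2
  k=2: a=7, p=37, q=15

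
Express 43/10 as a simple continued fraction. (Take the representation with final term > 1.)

[4; 3, 3]

43 = 4*10 + 3
10 = 3*3 + 1
3 = 3*1 + 0  (stop)
So 43/10 = [4; 3, 3].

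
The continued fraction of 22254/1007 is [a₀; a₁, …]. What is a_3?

3

22254 = 22·1007 + 100   →  a_0 = 22
1007 = 10·100 + 7   →  a_1 = 10
100 = 14·7 + 2   →  a_2 = 14
7 = 3·2 + 1   →  a_3 = 3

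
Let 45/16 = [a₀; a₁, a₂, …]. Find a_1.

45 = 2·16 + 13   →  a_0 = 2
16 = 1·13 + 3   →  a_1 = 1

1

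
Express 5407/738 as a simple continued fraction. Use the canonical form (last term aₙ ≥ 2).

[7; 3, 16, 15]

5407 = 7*738 + 241
738 = 3*241 + 15
241 = 16*15 + 1
15 = 15*1 + 0  (stop)
So 5407/738 = [7; 3, 16, 15].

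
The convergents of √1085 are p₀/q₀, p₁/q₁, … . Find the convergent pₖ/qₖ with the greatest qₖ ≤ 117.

1087/33

√1085 = [32; 1, 15, 2, 15, 1, 64, …] (period length 6).
Convergents:
  p_0/q_0 = 32/1
  p_1/q_1 = 33/1
  p_2/q_2 = 527/16
  p_3/q_3 = 1087/33
  p_4/q_4 = 16832/511
q_3 = 33 ≤ 117 < 511 = q_4, so the answer is 1087/33.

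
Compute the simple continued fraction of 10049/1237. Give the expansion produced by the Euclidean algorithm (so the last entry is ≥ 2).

[8; 8, 11, 1, 3, 3]

10049 = 8·1237 + 153
1237 = 8·153 + 13
153 = 11·13 + 10
13 = 1·10 + 3
10 = 3·3 + 1
3 = 3·1 + 0  (stop)
So 10049/1237 = [8; 8, 11, 1, 3, 3].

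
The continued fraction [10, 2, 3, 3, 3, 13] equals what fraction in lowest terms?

10549/1011

Using pₖ = aₖpₖ₋₁ + pₖ₋₂ and qₖ = aₖqₖ₋₁ + qₖ₋₂:
  k=0: a=10, p=10, q=1
  k=1: a=2, p=21, q=2
  k=2: a=3, p=73, q=7
  k=3: a=3, p=240, q=23
  k=4: a=3, p=793, q=76
  k=5: a=13, p=10549, q=1011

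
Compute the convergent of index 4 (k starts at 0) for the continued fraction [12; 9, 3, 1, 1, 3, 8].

787/65

Using pₖ = aₖpₖ₋₁ + pₖ₋₂, qₖ = aₖqₖ₋₁ + qₖ₋₂ (with p₋₁=1, p₋₂=0, q₋₁=0, q₋₂=1):
  k=0: a=12, p=12, q=1
  k=1: a=9, p=109, q=9
  k=2: a=3, p=339, q=28
  k=3: a=1, p=448, q=37
  k=4: a=1, p=787, q=65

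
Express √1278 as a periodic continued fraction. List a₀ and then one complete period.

[35; 1, 2, 1, 70]

a₀ = ⌊√1278⌋ = 35.
With m₀=0, d₀=1 and mₖ₊₁ = dₖaₖ − mₖ, dₖ₊₁ = (n − mₖ₊₁²)/dₖ, aₖ₊₁ = ⌊(a₀+mₖ₊₁)/dₖ₊₁⌋:
  k=1: m=35, d=53, a=1
  k=2: m=18, d=18, a=2
  k=3: m=18, d=53, a=1
  k=4: m=35, d=1, a=70
d=1 and a=2a₀=70 at k=4, so the next step gives (m, d) = (35, 53) again — its k=1 value — and the period has length 4.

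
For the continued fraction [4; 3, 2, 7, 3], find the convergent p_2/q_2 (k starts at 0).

30/7

Using pₖ = aₖpₖ₋₁ + pₖ₋₂, qₖ = aₖqₖ₋₁ + qₖ₋₂ (with p₋₁=1, p₋₂=0, q₋₁=0, q₋₂=1):
  k=0: a=4, p=4, q=1
  k=1: a=3, p=13, q=3
  k=2: a=2, p=30, q=7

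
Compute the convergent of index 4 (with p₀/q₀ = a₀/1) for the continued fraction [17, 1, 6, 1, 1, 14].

Using pₖ = aₖpₖ₋₁ + pₖ₋₂, qₖ = aₖqₖ₋₁ + qₖ₋₂ (with p₋₁=1, p₋₂=0, q₋₁=0, q₋₂=1):
  k=0: a=17, p=17, q=1
  k=1: a=1, p=18, q=1
  k=2: a=6, p=125, q=7
  k=3: a=1, p=143, q=8
  k=4: a=1, p=268, q=15

268/15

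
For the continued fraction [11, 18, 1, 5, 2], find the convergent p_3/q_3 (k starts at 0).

Using pₖ = aₖpₖ₋₁ + pₖ₋₂, qₖ = aₖqₖ₋₁ + qₖ₋₂ (with p₋₁=1, p₋₂=0, q₋₁=0, q₋₂=1):
  k=0: a=11, p=11, q=1
  k=1: a=18, p=199, q=18
  k=2: a=1, p=210, q=19
  k=3: a=5, p=1249, q=113

1249/113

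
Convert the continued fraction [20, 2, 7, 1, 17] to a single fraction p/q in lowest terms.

6223/304

Using pₖ = aₖpₖ₋₁ + pₖ₋₂ and qₖ = aₖqₖ₋₁ + qₖ₋₂:
  k=0: a=20, p=20, q=1
  k=1: a=2, p=41, q=2
  k=2: a=7, p=307, q=15
  k=3: a=1, p=348, q=17
  k=4: a=17, p=6223, q=304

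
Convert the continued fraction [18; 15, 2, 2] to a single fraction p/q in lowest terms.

Using pₖ = aₖpₖ₋₁ + pₖ₋₂ and qₖ = aₖqₖ₋₁ + qₖ₋₂:
  k=0: a=18, p=18, q=1
  k=1: a=15, p=271, q=15
  k=2: a=2, p=560, q=31
  k=3: a=2, p=1391, q=77

1391/77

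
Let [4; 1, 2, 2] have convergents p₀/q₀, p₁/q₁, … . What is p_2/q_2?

Using pₖ = aₖpₖ₋₁ + pₖ₋₂, qₖ = aₖqₖ₋₁ + qₖ₋₂ (with p₋₁=1, p₋₂=0, q₋₁=0, q₋₂=1):
  k=0: a=4, p=4, q=1
  k=1: a=1, p=5, q=1
  k=2: a=2, p=14, q=3

14/3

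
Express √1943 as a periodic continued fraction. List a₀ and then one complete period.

a₀ = ⌊√1943⌋ = 44.

[44; 12, 1, 1, 2, 1, 1, 12, 88]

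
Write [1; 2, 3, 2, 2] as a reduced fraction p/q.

Fold from the inside: start with 2/1.
  2 + 1/2 = 5/2
  3 + 2/5 = 17/5
  2 + 5/17 = 39/17
  1 + 17/39 = 56/39

56/39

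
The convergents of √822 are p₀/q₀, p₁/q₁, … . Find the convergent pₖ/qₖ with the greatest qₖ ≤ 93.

2437/85

√822 = [28; 1, 2, 28, 2, 1, 56, …] (period length 6).
Convergents:
  p_0/q_0 = 28/1
  p_1/q_1 = 29/1
  p_2/q_2 = 86/3
  p_3/q_3 = 2437/85
  p_4/q_4 = 4960/173
q_3 = 85 ≤ 93 < 173 = q_4, so the answer is 2437/85.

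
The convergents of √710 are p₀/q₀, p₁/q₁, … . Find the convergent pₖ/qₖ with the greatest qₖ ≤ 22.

453/17

√710 = [26; 1, 1, 1, 4, 1, 1, 1, 52, …] (period length 8).
Convergents:
  p_0/q_0 = 26/1
  p_1/q_1 = 27/1
  p_2/q_2 = 53/2
  p_3/q_3 = 80/3
  p_4/q_4 = 373/14
  p_5/q_5 = 453/17
  p_6/q_6 = 826/31
q_5 = 17 ≤ 22 < 31 = q_6, so the answer is 453/17.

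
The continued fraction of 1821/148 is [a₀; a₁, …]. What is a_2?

1821 = 12·148 + 45   →  a_0 = 12
148 = 3·45 + 13   →  a_1 = 3
45 = 3·13 + 6   →  a_2 = 3

3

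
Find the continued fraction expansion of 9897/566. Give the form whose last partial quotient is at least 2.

9897 = 17×566 + 275
566 = 2×275 + 16
275 = 17×16 + 3
16 = 5×3 + 1
3 = 3×1 + 0  (stop)
So 9897/566 = [17; 2, 17, 5, 3].

[17; 2, 17, 5, 3]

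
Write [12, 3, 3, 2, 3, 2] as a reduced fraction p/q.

Using pₖ = aₖpₖ₋₁ + pₖ₋₂ and qₖ = aₖqₖ₋₁ + qₖ₋₂:
  k=0: a=12, p=12, q=1
  k=1: a=3, p=37, q=3
  k=2: a=3, p=123, q=10
  k=3: a=2, p=283, q=23
  k=4: a=3, p=972, q=79
  k=5: a=2, p=2227, q=181

2227/181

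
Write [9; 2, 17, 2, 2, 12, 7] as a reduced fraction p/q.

Fold from the inside: start with 7/1.
  12 + 1/7 = 85/7
  2 + 7/85 = 177/85
  2 + 85/177 = 439/177
  17 + 177/439 = 7640/439
  2 + 439/7640 = 15719/7640
  9 + 7640/15719 = 149111/15719

149111/15719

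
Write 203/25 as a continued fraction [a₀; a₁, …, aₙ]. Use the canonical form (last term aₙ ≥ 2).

[8; 8, 3]

203 = 8×25 + 3
25 = 8×3 + 1
3 = 3×1 + 0  (stop)
So 203/25 = [8; 8, 3].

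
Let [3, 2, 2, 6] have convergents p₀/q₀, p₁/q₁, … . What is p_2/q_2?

17/5

Using pₖ = aₖpₖ₋₁ + pₖ₋₂, qₖ = aₖqₖ₋₁ + qₖ₋₂ (with p₋₁=1, p₋₂=0, q₋₁=0, q₋₂=1):
  k=0: a=3, p=3, q=1
  k=1: a=2, p=7, q=2
  k=2: a=2, p=17, q=5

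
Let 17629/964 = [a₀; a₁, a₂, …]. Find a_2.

17629 = 18·964 + 277   →  a_0 = 18
964 = 3·277 + 133   →  a_1 = 3
277 = 2·133 + 11   →  a_2 = 2

2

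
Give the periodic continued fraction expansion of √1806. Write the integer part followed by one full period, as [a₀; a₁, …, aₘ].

a₀ = ⌊√1806⌋ = 42.
With m₀=0, d₀=1 and mₖ₊₁ = dₖaₖ − mₖ, dₖ₊₁ = (n − mₖ₊₁²)/dₖ, aₖ₊₁ = ⌊(a₀+mₖ₊₁)/dₖ₊₁⌋:
  k=1: m=42, d=42, a=2
  k=2: m=42, d=1, a=84
d=1 and a=2a₀=84 at k=2, so the next step gives (m, d) = (42, 42) again — its k=1 value — and the period has length 2.

[42; 2, 84]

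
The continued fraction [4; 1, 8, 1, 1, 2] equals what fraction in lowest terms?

235/48

Using pₖ = aₖpₖ₋₁ + pₖ₋₂ and qₖ = aₖqₖ₋₁ + qₖ₋₂:
  k=0: a=4, p=4, q=1
  k=1: a=1, p=5, q=1
  k=2: a=8, p=44, q=9
  k=3: a=1, p=49, q=10
  k=4: a=1, p=93, q=19
  k=5: a=2, p=235, q=48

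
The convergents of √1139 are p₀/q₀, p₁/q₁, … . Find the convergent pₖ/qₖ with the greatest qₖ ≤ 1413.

√1139 = [33; 1, 2, 1, 66, …] (period length 4).
Convergents:
  p_0/q_0 = 33/1
  p_1/q_1 = 34/1
  p_2/q_2 = 101/3
  p_3/q_3 = 135/4
  p_4/q_4 = 9011/267
  p_5/q_5 = 9146/271
  p_6/q_6 = 27303/809
  p_7/q_7 = 36449/1080
  p_8/q_8 = 2432937/72089
q_7 = 1080 ≤ 1413 < 72089 = q_8, so the answer is 36449/1080.

36449/1080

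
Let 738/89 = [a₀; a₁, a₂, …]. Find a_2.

738 = 8·89 + 26   →  a_0 = 8
89 = 3·26 + 11   →  a_1 = 3
26 = 2·11 + 4   →  a_2 = 2

2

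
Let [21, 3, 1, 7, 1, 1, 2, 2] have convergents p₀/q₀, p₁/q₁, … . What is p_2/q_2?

Using pₖ = aₖpₖ₋₁ + pₖ₋₂, qₖ = aₖqₖ₋₁ + qₖ₋₂ (with p₋₁=1, p₋₂=0, q₋₁=0, q₋₂=1):
  k=0: a=21, p=21, q=1
  k=1: a=3, p=64, q=3
  k=2: a=1, p=85, q=4

85/4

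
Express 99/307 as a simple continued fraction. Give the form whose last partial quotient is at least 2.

99 = 0×307 + 99
307 = 3×99 + 10
99 = 9×10 + 9
10 = 1×9 + 1
9 = 9×1 + 0  (stop)
So 99/307 = [0; 3, 9, 1, 9].

[0; 3, 9, 1, 9]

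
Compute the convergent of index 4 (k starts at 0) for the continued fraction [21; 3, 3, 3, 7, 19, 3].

Using pₖ = aₖpₖ₋₁ + pₖ₋₂, qₖ = aₖqₖ₋₁ + qₖ₋₂ (with p₋₁=1, p₋₂=0, q₋₁=0, q₋₂=1):
  k=0: a=21, p=21, q=1
  k=1: a=3, p=64, q=3
  k=2: a=3, p=213, q=10
  k=3: a=3, p=703, q=33
  k=4: a=7, p=5134, q=241

5134/241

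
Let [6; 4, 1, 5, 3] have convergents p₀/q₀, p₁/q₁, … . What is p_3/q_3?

180/29

Using pₖ = aₖpₖ₋₁ + pₖ₋₂, qₖ = aₖqₖ₋₁ + qₖ₋₂ (with p₋₁=1, p₋₂=0, q₋₁=0, q₋₂=1):
  k=0: a=6, p=6, q=1
  k=1: a=4, p=25, q=4
  k=2: a=1, p=31, q=5
  k=3: a=5, p=180, q=29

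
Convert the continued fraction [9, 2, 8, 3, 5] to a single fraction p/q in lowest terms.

Fold from the inside: start with 5/1.
  3 + 1/5 = 16/5
  8 + 5/16 = 133/16
  2 + 16/133 = 282/133
  9 + 133/282 = 2671/282

2671/282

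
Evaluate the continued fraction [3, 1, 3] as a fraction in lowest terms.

Using pₖ = aₖpₖ₋₁ + pₖ₋₂ and qₖ = aₖqₖ₋₁ + qₖ₋₂:
  k=0: a=3, p=3, q=1
  k=1: a=1, p=4, q=1
  k=2: a=3, p=15, q=4

15/4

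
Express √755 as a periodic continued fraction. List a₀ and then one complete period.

[27; 2, 10, 2, 54]

a₀ = ⌊√755⌋ = 27.
With m₀=0, d₀=1 and mₖ₊₁ = dₖaₖ − mₖ, dₖ₊₁ = (n − mₖ₊₁²)/dₖ, aₖ₊₁ = ⌊(a₀+mₖ₊₁)/dₖ₊₁⌋:
  k=1: m=27, d=26, a=2
  k=2: m=25, d=5, a=10
  k=3: m=25, d=26, a=2
  k=4: m=27, d=1, a=54
d=1 and a=2a₀=54 at k=4, so the next step gives (m, d) = (27, 26) again — its k=1 value — and the period has length 4.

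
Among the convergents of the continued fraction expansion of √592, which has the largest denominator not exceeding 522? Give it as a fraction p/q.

10657/438

√592 = [24; 3, 48, …] (period length 2).
Convergents:
  p_0/q_0 = 24/1
  p_1/q_1 = 73/3
  p_2/q_2 = 3528/145
  p_3/q_3 = 10657/438
  p_4/q_4 = 515064/21169
q_3 = 438 ≤ 522 < 21169 = q_4, so the answer is 10657/438.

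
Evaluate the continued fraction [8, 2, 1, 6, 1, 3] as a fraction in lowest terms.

743/89

Fold from the inside: start with 3/1.
  1 + 1/3 = 4/3
  6 + 3/4 = 27/4
  1 + 4/27 = 31/27
  2 + 27/31 = 89/31
  8 + 31/89 = 743/89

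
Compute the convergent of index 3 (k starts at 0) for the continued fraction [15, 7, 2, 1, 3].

333/22

Using pₖ = aₖpₖ₋₁ + pₖ₋₂, qₖ = aₖqₖ₋₁ + qₖ₋₂ (with p₋₁=1, p₋₂=0, q₋₁=0, q₋₂=1):
  k=0: a=15, p=15, q=1
  k=1: a=7, p=106, q=7
  k=2: a=2, p=227, q=15
  k=3: a=1, p=333, q=22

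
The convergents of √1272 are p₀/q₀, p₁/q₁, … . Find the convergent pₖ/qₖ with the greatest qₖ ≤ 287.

√1272 = [35; 1, 1, 1, 70, …] (period length 4).
Convergents:
  p_0/q_0 = 35/1
  p_1/q_1 = 36/1
  p_2/q_2 = 71/2
  p_3/q_3 = 107/3
  p_4/q_4 = 7561/212
  p_5/q_5 = 7668/215
  p_6/q_6 = 15229/427
q_5 = 215 ≤ 287 < 427 = q_6, so the answer is 7668/215.

7668/215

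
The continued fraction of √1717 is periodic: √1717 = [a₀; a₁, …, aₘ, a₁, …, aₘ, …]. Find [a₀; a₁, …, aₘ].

[41; 2, 3, 2, 4, 2, 3, 2, 82]

a₀ = ⌊√1717⌋ = 41.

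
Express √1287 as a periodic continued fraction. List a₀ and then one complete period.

[35; 1, 6, 1, 70]

a₀ = ⌊√1287⌋ = 35.
With m₀=0, d₀=1 and mₖ₊₁ = dₖaₖ − mₖ, dₖ₊₁ = (n − mₖ₊₁²)/dₖ, aₖ₊₁ = ⌊(a₀+mₖ₊₁)/dₖ₊₁⌋:
  k=1: m=35, d=62, a=1
  k=2: m=27, d=9, a=6
  k=3: m=27, d=62, a=1
  k=4: m=35, d=1, a=70
d=1 and a=2a₀=70 at k=4, so the next step gives (m, d) = (35, 62) again — its k=1 value — and the period has length 4.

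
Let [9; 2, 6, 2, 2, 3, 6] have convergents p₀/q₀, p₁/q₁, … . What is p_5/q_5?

Using pₖ = aₖpₖ₋₁ + pₖ₋₂, qₖ = aₖqₖ₋₁ + qₖ₋₂ (with p₋₁=1, p₋₂=0, q₋₁=0, q₋₂=1):
  k=0: a=9, p=9, q=1
  k=1: a=2, p=19, q=2
  k=2: a=6, p=123, q=13
  k=3: a=2, p=265, q=28
  k=4: a=2, p=653, q=69
  k=5: a=3, p=2224, q=235

2224/235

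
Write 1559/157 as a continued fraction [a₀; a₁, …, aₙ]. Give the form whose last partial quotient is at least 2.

1559 = 9×157 + 146
157 = 1×146 + 11
146 = 13×11 + 3
11 = 3×3 + 2
3 = 1×2 + 1
2 = 2×1 + 0  (stop)
So 1559/157 = [9; 1, 13, 3, 1, 2].

[9; 1, 13, 3, 1, 2]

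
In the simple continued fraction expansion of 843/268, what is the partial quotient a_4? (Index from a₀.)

843 = 3·268 + 39   →  a_0 = 3
268 = 6·39 + 34   →  a_1 = 6
39 = 1·34 + 5   →  a_2 = 1
34 = 6·5 + 4   →  a_3 = 6
5 = 1·4 + 1   →  a_4 = 1

1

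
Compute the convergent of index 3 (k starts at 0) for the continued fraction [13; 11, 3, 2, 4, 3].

1034/79

Using pₖ = aₖpₖ₋₁ + pₖ₋₂, qₖ = aₖqₖ₋₁ + qₖ₋₂ (with p₋₁=1, p₋₂=0, q₋₁=0, q₋₂=1):
  k=0: a=13, p=13, q=1
  k=1: a=11, p=144, q=11
  k=2: a=3, p=445, q=34
  k=3: a=2, p=1034, q=79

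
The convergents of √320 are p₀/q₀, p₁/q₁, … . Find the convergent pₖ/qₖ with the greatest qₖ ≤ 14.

161/9

√320 = [17; 1, 7, 1, 34, …] (period length 4).
Convergents:
  p_0/q_0 = 17/1
  p_1/q_1 = 18/1
  p_2/q_2 = 143/8
  p_3/q_3 = 161/9
  p_4/q_4 = 5617/314
q_3 = 9 ≤ 14 < 314 = q_4, so the answer is 161/9.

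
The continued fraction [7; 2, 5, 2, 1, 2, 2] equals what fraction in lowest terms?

1663/223

Fold from the inside: start with 2/1.
  2 + 1/2 = 5/2
  1 + 2/5 = 7/5
  2 + 5/7 = 19/7
  5 + 7/19 = 102/19
  2 + 19/102 = 223/102
  7 + 102/223 = 1663/223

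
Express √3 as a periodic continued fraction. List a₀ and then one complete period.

[1; 1, 2]

a₀ = ⌊√3⌋ = 1.
With m₀=0, d₀=1 and mₖ₊₁ = dₖaₖ − mₖ, dₖ₊₁ = (n − mₖ₊₁²)/dₖ, aₖ₊₁ = ⌊(a₀+mₖ₊₁)/dₖ₊₁⌋:
  k=1: m=1, d=2, a=1
  k=2: m=1, d=1, a=2
d=1 and a=2a₀=2 at k=2, so the next step gives (m, d) = (1, 2) again — its k=1 value — and the period has length 2.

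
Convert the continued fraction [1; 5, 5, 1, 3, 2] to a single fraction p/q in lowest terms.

321/269

Using pₖ = aₖpₖ₋₁ + pₖ₋₂ and qₖ = aₖqₖ₋₁ + qₖ₋₂:
  k=0: a=1, p=1, q=1
  k=1: a=5, p=6, q=5
  k=2: a=5, p=31, q=26
  k=3: a=1, p=37, q=31
  k=4: a=3, p=142, q=119
  k=5: a=2, p=321, q=269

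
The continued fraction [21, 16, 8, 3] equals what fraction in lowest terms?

8488/403

Fold from the inside: start with 3/1.
  8 + 1/3 = 25/3
  16 + 3/25 = 403/25
  21 + 25/403 = 8488/403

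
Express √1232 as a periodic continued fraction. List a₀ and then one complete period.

[35; 10, 70]

a₀ = ⌊√1232⌋ = 35.
With m₀=0, d₀=1 and mₖ₊₁ = dₖaₖ − mₖ, dₖ₊₁ = (n − mₖ₊₁²)/dₖ, aₖ₊₁ = ⌊(a₀+mₖ₊₁)/dₖ₊₁⌋:
  k=1: m=35, d=7, a=10
  k=2: m=35, d=1, a=70
d=1 and a=2a₀=70 at k=2, so the next step gives (m, d) = (35, 7) again — its k=1 value — and the period has length 2.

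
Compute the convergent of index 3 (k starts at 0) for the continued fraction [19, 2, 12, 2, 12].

1013/52

Using pₖ = aₖpₖ₋₁ + pₖ₋₂, qₖ = aₖqₖ₋₁ + qₖ₋₂ (with p₋₁=1, p₋₂=0, q₋₁=0, q₋₂=1):
  k=0: a=19, p=19, q=1
  k=1: a=2, p=39, q=2
  k=2: a=12, p=487, q=25
  k=3: a=2, p=1013, q=52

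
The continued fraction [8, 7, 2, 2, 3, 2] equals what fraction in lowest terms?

2351/289

Using pₖ = aₖpₖ₋₁ + pₖ₋₂ and qₖ = aₖqₖ₋₁ + qₖ₋₂:
  k=0: a=8, p=8, q=1
  k=1: a=7, p=57, q=7
  k=2: a=2, p=122, q=15
  k=3: a=2, p=301, q=37
  k=4: a=3, p=1025, q=126
  k=5: a=2, p=2351, q=289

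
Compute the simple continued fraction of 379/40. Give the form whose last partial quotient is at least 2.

379 = 9*40 + 19
40 = 2*19 + 2
19 = 9*2 + 1
2 = 2*1 + 0  (stop)
So 379/40 = [9; 2, 9, 2].

[9; 2, 9, 2]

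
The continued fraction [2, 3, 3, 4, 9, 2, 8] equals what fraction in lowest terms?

16330/7093

Fold from the inside: start with 8/1.
  2 + 1/8 = 17/8
  9 + 8/17 = 161/17
  4 + 17/161 = 661/161
  3 + 161/661 = 2144/661
  3 + 661/2144 = 7093/2144
  2 + 2144/7093 = 16330/7093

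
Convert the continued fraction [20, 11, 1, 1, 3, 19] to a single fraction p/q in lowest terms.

Fold from the inside: start with 19/1.
  3 + 1/19 = 58/19
  1 + 19/58 = 77/58
  1 + 58/77 = 135/77
  11 + 77/135 = 1562/135
  20 + 135/1562 = 31375/1562

31375/1562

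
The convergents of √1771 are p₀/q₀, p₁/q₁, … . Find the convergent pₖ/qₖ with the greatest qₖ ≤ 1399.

√1771 = [42; 12, 84, …] (period length 2).
Convergents:
  p_0/q_0 = 42/1
  p_1/q_1 = 505/12
  p_2/q_2 = 42462/1009
  p_3/q_3 = 510049/12120
q_2 = 1009 ≤ 1399 < 12120 = q_3, so the answer is 42462/1009.

42462/1009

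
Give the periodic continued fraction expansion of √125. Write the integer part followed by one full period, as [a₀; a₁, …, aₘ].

[11; 5, 1, 1, 5, 22]

a₀ = ⌊√125⌋ = 11.
With m₀=0, d₀=1 and mₖ₊₁ = dₖaₖ − mₖ, dₖ₊₁ = (n − mₖ₊₁²)/dₖ, aₖ₊₁ = ⌊(a₀+mₖ₊₁)/dₖ₊₁⌋:
  k=1: m=11, d=4, a=5
  k=2: m=9, d=11, a=1
  k=3: m=2, d=11, a=1
  k=4: m=9, d=4, a=5
  k=5: m=11, d=1, a=22
d=1 and a=2a₀=22 at k=5, so the next step gives (m, d) = (11, 4) again — its k=1 value — and the period has length 5.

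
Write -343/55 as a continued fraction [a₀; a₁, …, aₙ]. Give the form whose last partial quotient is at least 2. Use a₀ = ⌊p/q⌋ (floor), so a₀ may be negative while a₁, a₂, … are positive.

[-7; 1, 3, 4, 3]

-343 = -7*55 + 42
55 = 1*42 + 13
42 = 3*13 + 3
13 = 4*3 + 1
3 = 3*1 + 0  (stop)
So -343/55 = [-7; 1, 3, 4, 3].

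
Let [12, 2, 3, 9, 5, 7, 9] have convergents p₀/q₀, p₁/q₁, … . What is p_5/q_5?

29697/2389

Using pₖ = aₖpₖ₋₁ + pₖ₋₂, qₖ = aₖqₖ₋₁ + qₖ₋₂ (with p₋₁=1, p₋₂=0, q₋₁=0, q₋₂=1):
  k=0: a=12, p=12, q=1
  k=1: a=2, p=25, q=2
  k=2: a=3, p=87, q=7
  k=3: a=9, p=808, q=65
  k=4: a=5, p=4127, q=332
  k=5: a=7, p=29697, q=2389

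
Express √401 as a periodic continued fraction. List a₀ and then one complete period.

a₀ = ⌊√401⌋ = 20.

[20; 40]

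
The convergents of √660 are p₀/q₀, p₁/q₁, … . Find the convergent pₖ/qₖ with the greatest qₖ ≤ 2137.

54695/2129

√660 = [25; 1, 2, 4, 2, 1, 50, …] (period length 6).
Convergents:
  p_0/q_0 = 25/1
  p_1/q_1 = 26/1
  p_2/q_2 = 77/3
  p_3/q_3 = 334/13
  p_4/q_4 = 745/29
  p_5/q_5 = 1079/42
  p_6/q_6 = 54695/2129
  p_7/q_7 = 55774/2171
q_6 = 2129 ≤ 2137 < 2171 = q_7, so the answer is 54695/2129.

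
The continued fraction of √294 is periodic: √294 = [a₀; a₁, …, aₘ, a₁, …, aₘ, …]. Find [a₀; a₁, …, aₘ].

[17; 6, 1, 4, 1, 6, 34]

a₀ = ⌊√294⌋ = 17.
With m₀=0, d₀=1 and mₖ₊₁ = dₖaₖ − mₖ, dₖ₊₁ = (n − mₖ₊₁²)/dₖ, aₖ₊₁ = ⌊(a₀+mₖ₊₁)/dₖ₊₁⌋:
  k=1: m=17, d=5, a=6
  k=2: m=13, d=25, a=1
  k=3: m=12, d=6, a=4
  k=4: m=12, d=25, a=1
  k=5: m=13, d=5, a=6
  k=6: m=17, d=1, a=34
d=1 and a=2a₀=34 at k=6, so the next step gives (m, d) = (17, 5) again — its k=1 value — and the period has length 6.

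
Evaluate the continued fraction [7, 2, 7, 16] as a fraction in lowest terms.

Using pₖ = aₖpₖ₋₁ + pₖ₋₂ and qₖ = aₖqₖ₋₁ + qₖ₋₂:
  k=0: a=7, p=7, q=1
  k=1: a=2, p=15, q=2
  k=2: a=7, p=112, q=15
  k=3: a=16, p=1807, q=242

1807/242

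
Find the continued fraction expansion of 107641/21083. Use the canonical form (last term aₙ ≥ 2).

107641 = 5×21083 + 2226
21083 = 9×2226 + 1049
2226 = 2×1049 + 128
1049 = 8×128 + 25
128 = 5×25 + 3
25 = 8×3 + 1
3 = 3×1 + 0  (stop)
So 107641/21083 = [5; 9, 2, 8, 5, 8, 3].

[5; 9, 2, 8, 5, 8, 3]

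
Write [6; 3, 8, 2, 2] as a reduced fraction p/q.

Fold from the inside: start with 2/1.
  2 + 1/2 = 5/2
  8 + 2/5 = 42/5
  3 + 5/42 = 131/42
  6 + 42/131 = 828/131

828/131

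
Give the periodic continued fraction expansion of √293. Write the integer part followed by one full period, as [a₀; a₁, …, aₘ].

[17; 8, 1, 1, 8, 34]

a₀ = ⌊√293⌋ = 17.
With m₀=0, d₀=1 and mₖ₊₁ = dₖaₖ − mₖ, dₖ₊₁ = (n − mₖ₊₁²)/dₖ, aₖ₊₁ = ⌊(a₀+mₖ₊₁)/dₖ₊₁⌋:
  k=1: m=17, d=4, a=8
  k=2: m=15, d=17, a=1
  k=3: m=2, d=17, a=1
  k=4: m=15, d=4, a=8
  k=5: m=17, d=1, a=34
d=1 and a=2a₀=34 at k=5, so the next step gives (m, d) = (17, 4) again — its k=1 value — and the period has length 5.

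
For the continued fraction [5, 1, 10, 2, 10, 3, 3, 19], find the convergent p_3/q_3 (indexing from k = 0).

136/23

Using pₖ = aₖpₖ₋₁ + pₖ₋₂, qₖ = aₖqₖ₋₁ + qₖ₋₂ (with p₋₁=1, p₋₂=0, q₋₁=0, q₋₂=1):
  k=0: a=5, p=5, q=1
  k=1: a=1, p=6, q=1
  k=2: a=10, p=65, q=11
  k=3: a=2, p=136, q=23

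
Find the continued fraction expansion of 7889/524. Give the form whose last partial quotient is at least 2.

7889 = 15×524 + 29
524 = 18×29 + 2
29 = 14×2 + 1
2 = 2×1 + 0  (stop)
So 7889/524 = [15; 18, 14, 2].

[15; 18, 14, 2]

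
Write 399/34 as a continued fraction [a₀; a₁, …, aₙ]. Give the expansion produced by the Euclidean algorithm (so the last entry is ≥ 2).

[11; 1, 2, 1, 3, 2]

399 = 11·34 + 25
34 = 1·25 + 9
25 = 2·9 + 7
9 = 1·7 + 2
7 = 3·2 + 1
2 = 2·1 + 0  (stop)
So 399/34 = [11; 1, 2, 1, 3, 2].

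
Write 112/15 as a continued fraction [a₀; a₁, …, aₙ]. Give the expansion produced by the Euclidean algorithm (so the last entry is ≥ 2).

112 = 7·15 + 7
15 = 2·7 + 1
7 = 7·1 + 0  (stop)
So 112/15 = [7; 2, 7].

[7; 2, 7]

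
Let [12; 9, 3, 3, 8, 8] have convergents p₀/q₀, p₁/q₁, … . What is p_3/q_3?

1126/93

Using pₖ = aₖpₖ₋₁ + pₖ₋₂, qₖ = aₖqₖ₋₁ + qₖ₋₂ (with p₋₁=1, p₋₂=0, q₋₁=0, q₋₂=1):
  k=0: a=12, p=12, q=1
  k=1: a=9, p=109, q=9
  k=2: a=3, p=339, q=28
  k=3: a=3, p=1126, q=93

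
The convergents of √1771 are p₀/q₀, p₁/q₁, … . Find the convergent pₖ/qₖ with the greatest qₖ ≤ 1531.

√1771 = [42; 12, 84, …] (period length 2).
Convergents:
  p_0/q_0 = 42/1
  p_1/q_1 = 505/12
  p_2/q_2 = 42462/1009
  p_3/q_3 = 510049/12120
q_2 = 1009 ≤ 1531 < 12120 = q_3, so the answer is 42462/1009.

42462/1009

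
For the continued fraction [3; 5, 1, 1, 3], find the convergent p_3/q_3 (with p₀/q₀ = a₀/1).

Using pₖ = aₖpₖ₋₁ + pₖ₋₂, qₖ = aₖqₖ₋₁ + qₖ₋₂ (with p₋₁=1, p₋₂=0, q₋₁=0, q₋₂=1):
  k=0: a=3, p=3, q=1
  k=1: a=5, p=16, q=5
  k=2: a=1, p=19, q=6
  k=3: a=1, p=35, q=11

35/11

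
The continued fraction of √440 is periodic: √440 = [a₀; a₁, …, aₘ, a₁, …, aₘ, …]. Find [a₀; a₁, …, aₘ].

[20; 1, 40]

a₀ = ⌊√440⌋ = 20.
With m₀=0, d₀=1 and mₖ₊₁ = dₖaₖ − mₖ, dₖ₊₁ = (n − mₖ₊₁²)/dₖ, aₖ₊₁ = ⌊(a₀+mₖ₊₁)/dₖ₊₁⌋:
  k=1: m=20, d=40, a=1
  k=2: m=20, d=1, a=40
d=1 and a=2a₀=40 at k=2, so the next step gives (m, d) = (20, 40) again — its k=1 value — and the period has length 2.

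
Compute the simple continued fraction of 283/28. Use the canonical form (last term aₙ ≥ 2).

[10; 9, 3]

283 = 10×28 + 3
28 = 9×3 + 1
3 = 3×1 + 0  (stop)
So 283/28 = [10; 9, 3].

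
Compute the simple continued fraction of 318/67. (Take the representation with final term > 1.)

[4; 1, 2, 1, 16]

318 = 4*67 + 50
67 = 1*50 + 17
50 = 2*17 + 16
17 = 1*16 + 1
16 = 16*1 + 0  (stop)
So 318/67 = [4; 1, 2, 1, 16].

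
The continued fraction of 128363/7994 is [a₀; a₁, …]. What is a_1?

17

128363 = 16·7994 + 459   →  a_0 = 16
7994 = 17·459 + 191   →  a_1 = 17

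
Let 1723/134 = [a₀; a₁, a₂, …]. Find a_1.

1723 = 12·134 + 115   →  a_0 = 12
134 = 1·115 + 19   →  a_1 = 1

1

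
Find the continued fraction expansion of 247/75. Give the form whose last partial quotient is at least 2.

247 = 3*75 + 22
75 = 3*22 + 9
22 = 2*9 + 4
9 = 2*4 + 1
4 = 4*1 + 0  (stop)
So 247/75 = [3; 3, 2, 2, 4].

[3; 3, 2, 2, 4]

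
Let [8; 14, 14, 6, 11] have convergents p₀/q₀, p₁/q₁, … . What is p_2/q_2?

1590/197

Using pₖ = aₖpₖ₋₁ + pₖ₋₂, qₖ = aₖqₖ₋₁ + qₖ₋₂ (with p₋₁=1, p₋₂=0, q₋₁=0, q₋₂=1):
  k=0: a=8, p=8, q=1
  k=1: a=14, p=113, q=14
  k=2: a=14, p=1590, q=197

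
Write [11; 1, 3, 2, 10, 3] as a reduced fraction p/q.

Using pₖ = aₖpₖ₋₁ + pₖ₋₂ and qₖ = aₖqₖ₋₁ + qₖ₋₂:
  k=0: a=11, p=11, q=1
  k=1: a=1, p=12, q=1
  k=2: a=3, p=47, q=4
  k=3: a=2, p=106, q=9
  k=4: a=10, p=1107, q=94
  k=5: a=3, p=3427, q=291

3427/291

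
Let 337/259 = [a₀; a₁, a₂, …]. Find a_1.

337 = 1·259 + 78   →  a_0 = 1
259 = 3·78 + 25   →  a_1 = 3

3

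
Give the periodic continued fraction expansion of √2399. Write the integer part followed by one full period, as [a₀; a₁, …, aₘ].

[48; 1, 47, 1, 96]

a₀ = ⌊√2399⌋ = 48.
With m₀=0, d₀=1 and mₖ₊₁ = dₖaₖ − mₖ, dₖ₊₁ = (n − mₖ₊₁²)/dₖ, aₖ₊₁ = ⌊(a₀+mₖ₊₁)/dₖ₊₁⌋:
  k=1: m=48, d=95, a=1
  k=2: m=47, d=2, a=47
  k=3: m=47, d=95, a=1
  k=4: m=48, d=1, a=96
d=1 and a=2a₀=96 at k=4, so the next step gives (m, d) = (48, 95) again — its k=1 value — and the period has length 4.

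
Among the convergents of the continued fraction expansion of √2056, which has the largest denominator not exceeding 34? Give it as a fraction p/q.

1451/32

√2056 = [45; 2, 1, 10, 1, 2, 90, …] (period length 6).
Convergents:
  p_0/q_0 = 45/1
  p_1/q_1 = 91/2
  p_2/q_2 = 136/3
  p_3/q_3 = 1451/32
  p_4/q_4 = 1587/35
q_3 = 32 ≤ 34 < 35 = q_4, so the answer is 1451/32.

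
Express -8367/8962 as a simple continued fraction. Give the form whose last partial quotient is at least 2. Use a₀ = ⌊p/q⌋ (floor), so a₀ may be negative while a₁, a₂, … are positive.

-8367 = -1×8962 + 595
8962 = 15×595 + 37
595 = 16×37 + 3
37 = 12×3 + 1
3 = 3×1 + 0  (stop)
So -8367/8962 = [-1; 15, 16, 12, 3].

[-1; 15, 16, 12, 3]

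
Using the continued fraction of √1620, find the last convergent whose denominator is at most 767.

√1620 = [40; 4, 80, …] (period length 2).
Convergents:
  p_0/q_0 = 40/1
  p_1/q_1 = 161/4
  p_2/q_2 = 12920/321
  p_3/q_3 = 51841/1288
q_2 = 321 ≤ 767 < 1288 = q_3, so the answer is 12920/321.

12920/321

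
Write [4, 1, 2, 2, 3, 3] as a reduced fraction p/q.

Fold from the inside: start with 3/1.
  3 + 1/3 = 10/3
  2 + 3/10 = 23/10
  2 + 10/23 = 56/23
  1 + 23/56 = 79/56
  4 + 56/79 = 372/79

372/79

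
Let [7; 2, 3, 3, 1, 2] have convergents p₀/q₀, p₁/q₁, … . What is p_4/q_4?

Using pₖ = aₖpₖ₋₁ + pₖ₋₂, qₖ = aₖqₖ₋₁ + qₖ₋₂ (with p₋₁=1, p₋₂=0, q₋₁=0, q₋₂=1):
  k=0: a=7, p=7, q=1
  k=1: a=2, p=15, q=2
  k=2: a=3, p=52, q=7
  k=3: a=3, p=171, q=23
  k=4: a=1, p=223, q=30

223/30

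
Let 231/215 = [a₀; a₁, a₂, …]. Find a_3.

231 = 1·215 + 16   →  a_0 = 1
215 = 13·16 + 7   →  a_1 = 13
16 = 2·7 + 2   →  a_2 = 2
7 = 3·2 + 1   →  a_3 = 3

3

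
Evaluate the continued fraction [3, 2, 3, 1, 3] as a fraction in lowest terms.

Fold from the inside: start with 3/1.
  1 + 1/3 = 4/3
  3 + 3/4 = 15/4
  2 + 4/15 = 34/15
  3 + 15/34 = 117/34

117/34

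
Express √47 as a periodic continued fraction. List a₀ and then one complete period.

[6; 1, 5, 1, 12]

a₀ = ⌊√47⌋ = 6.
With m₀=0, d₀=1 and mₖ₊₁ = dₖaₖ − mₖ, dₖ₊₁ = (n − mₖ₊₁²)/dₖ, aₖ₊₁ = ⌊(a₀+mₖ₊₁)/dₖ₊₁⌋:
  k=1: m=6, d=11, a=1
  k=2: m=5, d=2, a=5
  k=3: m=5, d=11, a=1
  k=4: m=6, d=1, a=12
d=1 and a=2a₀=12 at k=4, so the next step gives (m, d) = (6, 11) again — its k=1 value — and the period has length 4.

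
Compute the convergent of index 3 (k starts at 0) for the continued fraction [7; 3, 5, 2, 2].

256/35

Using pₖ = aₖpₖ₋₁ + pₖ₋₂, qₖ = aₖqₖ₋₁ + qₖ₋₂ (with p₋₁=1, p₋₂=0, q₋₁=0, q₋₂=1):
  k=0: a=7, p=7, q=1
  k=1: a=3, p=22, q=3
  k=2: a=5, p=117, q=16
  k=3: a=2, p=256, q=35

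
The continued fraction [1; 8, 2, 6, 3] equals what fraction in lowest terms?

Using pₖ = aₖpₖ₋₁ + pₖ₋₂ and qₖ = aₖqₖ₋₁ + qₖ₋₂:
  k=0: a=1, p=1, q=1
  k=1: a=8, p=9, q=8
  k=2: a=2, p=19, q=17
  k=3: a=6, p=123, q=110
  k=4: a=3, p=388, q=347

388/347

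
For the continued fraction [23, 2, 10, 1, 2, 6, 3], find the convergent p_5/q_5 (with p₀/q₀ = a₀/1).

Using pₖ = aₖpₖ₋₁ + pₖ₋₂, qₖ = aₖqₖ₋₁ + qₖ₋₂ (with p₋₁=1, p₋₂=0, q₋₁=0, q₋₂=1):
  k=0: a=23, p=23, q=1
  k=1: a=2, p=47, q=2
  k=2: a=10, p=493, q=21
  k=3: a=1, p=540, q=23
  k=4: a=2, p=1573, q=67
  k=5: a=6, p=9978, q=425

9978/425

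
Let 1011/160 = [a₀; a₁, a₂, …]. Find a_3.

1011 = 6·160 + 51   →  a_0 = 6
160 = 3·51 + 7   →  a_1 = 3
51 = 7·7 + 2   →  a_2 = 7
7 = 3·2 + 1   →  a_3 = 3

3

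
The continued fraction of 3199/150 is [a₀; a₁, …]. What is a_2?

3199 = 21·150 + 49   →  a_0 = 21
150 = 3·49 + 3   →  a_1 = 3
49 = 16·3 + 1   →  a_2 = 16

16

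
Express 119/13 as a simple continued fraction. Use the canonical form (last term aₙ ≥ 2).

[9; 6, 2]

119 = 9·13 + 2
13 = 6·2 + 1
2 = 2·1 + 0  (stop)
So 119/13 = [9; 6, 2].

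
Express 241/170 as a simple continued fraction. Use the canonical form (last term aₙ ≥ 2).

241 = 1·170 + 71
170 = 2·71 + 28
71 = 2·28 + 15
28 = 1·15 + 13
15 = 1·13 + 2
13 = 6·2 + 1
2 = 2·1 + 0  (stop)
So 241/170 = [1; 2, 2, 1, 1, 6, 2].

[1; 2, 2, 1, 1, 6, 2]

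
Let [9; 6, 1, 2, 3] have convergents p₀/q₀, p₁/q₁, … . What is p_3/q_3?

Using pₖ = aₖpₖ₋₁ + pₖ₋₂, qₖ = aₖqₖ₋₁ + qₖ₋₂ (with p₋₁=1, p₋₂=0, q₋₁=0, q₋₂=1):
  k=0: a=9, p=9, q=1
  k=1: a=6, p=55, q=6
  k=2: a=1, p=64, q=7
  k=3: a=2, p=183, q=20

183/20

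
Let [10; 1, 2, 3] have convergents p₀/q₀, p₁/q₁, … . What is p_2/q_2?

Using pₖ = aₖpₖ₋₁ + pₖ₋₂, qₖ = aₖqₖ₋₁ + qₖ₋₂ (with p₋₁=1, p₋₂=0, q₋₁=0, q₋₂=1):
  k=0: a=10, p=10, q=1
  k=1: a=1, p=11, q=1
  k=2: a=2, p=32, q=3

32/3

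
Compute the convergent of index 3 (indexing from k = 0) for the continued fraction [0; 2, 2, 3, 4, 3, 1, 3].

7/17

Using pₖ = aₖpₖ₋₁ + pₖ₋₂, qₖ = aₖqₖ₋₁ + qₖ₋₂ (with p₋₁=1, p₋₂=0, q₋₁=0, q₋₂=1):
  k=0: a=0, p=0, q=1
  k=1: a=2, p=1, q=2
  k=2: a=2, p=2, q=5
  k=3: a=3, p=7, q=17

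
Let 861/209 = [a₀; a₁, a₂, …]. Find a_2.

861 = 4·209 + 25   →  a_0 = 4
209 = 8·25 + 9   →  a_1 = 8
25 = 2·9 + 7   →  a_2 = 2

2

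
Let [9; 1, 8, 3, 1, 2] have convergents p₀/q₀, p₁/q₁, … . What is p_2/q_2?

89/9

Using pₖ = aₖpₖ₋₁ + pₖ₋₂, qₖ = aₖqₖ₋₁ + qₖ₋₂ (with p₋₁=1, p₋₂=0, q₋₁=0, q₋₂=1):
  k=0: a=9, p=9, q=1
  k=1: a=1, p=10, q=1
  k=2: a=8, p=89, q=9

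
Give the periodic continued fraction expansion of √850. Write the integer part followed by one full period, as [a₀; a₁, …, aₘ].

[29; 6, 2, 6, 58]

a₀ = ⌊√850⌋ = 29.
With m₀=0, d₀=1 and mₖ₊₁ = dₖaₖ − mₖ, dₖ₊₁ = (n − mₖ₊₁²)/dₖ, aₖ₊₁ = ⌊(a₀+mₖ₊₁)/dₖ₊₁⌋:
  k=1: m=29, d=9, a=6
  k=2: m=25, d=25, a=2
  k=3: m=25, d=9, a=6
  k=4: m=29, d=1, a=58
d=1 and a=2a₀=58 at k=4, so the next step gives (m, d) = (29, 9) again — its k=1 value — and the period has length 4.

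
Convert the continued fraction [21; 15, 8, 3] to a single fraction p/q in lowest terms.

7963/378

Using pₖ = aₖpₖ₋₁ + pₖ₋₂ and qₖ = aₖqₖ₋₁ + qₖ₋₂:
  k=0: a=21, p=21, q=1
  k=1: a=15, p=316, q=15
  k=2: a=8, p=2549, q=121
  k=3: a=3, p=7963, q=378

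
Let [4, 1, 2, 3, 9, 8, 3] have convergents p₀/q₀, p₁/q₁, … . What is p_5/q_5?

Using pₖ = aₖpₖ₋₁ + pₖ₋₂, qₖ = aₖqₖ₋₁ + qₖ₋₂ (with p₋₁=1, p₋₂=0, q₋₁=0, q₋₂=1):
  k=0: a=4, p=4, q=1
  k=1: a=1, p=5, q=1
  k=2: a=2, p=14, q=3
  k=3: a=3, p=47, q=10
  k=4: a=9, p=437, q=93
  k=5: a=8, p=3543, q=754

3543/754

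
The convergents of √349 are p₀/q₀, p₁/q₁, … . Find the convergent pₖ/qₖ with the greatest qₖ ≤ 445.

6277/336

√349 = [18; 1, 2, 7, 7, 2, 1, 36, …] (period length 7).
Convergents:
  p_0/q_0 = 18/1
  p_1/q_1 = 19/1
  p_2/q_2 = 56/3
  p_3/q_3 = 411/22
  p_4/q_4 = 2933/157
  p_5/q_5 = 6277/336
  p_6/q_6 = 9210/493
q_5 = 336 ≤ 445 < 493 = q_6, so the answer is 6277/336.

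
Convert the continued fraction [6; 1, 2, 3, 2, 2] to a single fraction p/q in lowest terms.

Using pₖ = aₖpₖ₋₁ + pₖ₋₂ and qₖ = aₖqₖ₋₁ + qₖ₋₂:
  k=0: a=6, p=6, q=1
  k=1: a=1, p=7, q=1
  k=2: a=2, p=20, q=3
  k=3: a=3, p=67, q=10
  k=4: a=2, p=154, q=23
  k=5: a=2, p=375, q=56

375/56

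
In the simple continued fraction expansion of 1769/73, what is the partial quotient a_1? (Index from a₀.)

4

1769 = 24·73 + 17   →  a_0 = 24
73 = 4·17 + 5   →  a_1 = 4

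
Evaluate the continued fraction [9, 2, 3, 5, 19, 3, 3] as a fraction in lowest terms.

Fold from the inside: start with 3/1.
  3 + 1/3 = 10/3
  19 + 3/10 = 193/10
  5 + 10/193 = 975/193
  3 + 193/975 = 3118/975
  2 + 975/3118 = 7211/3118
  9 + 3118/7211 = 68017/7211

68017/7211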